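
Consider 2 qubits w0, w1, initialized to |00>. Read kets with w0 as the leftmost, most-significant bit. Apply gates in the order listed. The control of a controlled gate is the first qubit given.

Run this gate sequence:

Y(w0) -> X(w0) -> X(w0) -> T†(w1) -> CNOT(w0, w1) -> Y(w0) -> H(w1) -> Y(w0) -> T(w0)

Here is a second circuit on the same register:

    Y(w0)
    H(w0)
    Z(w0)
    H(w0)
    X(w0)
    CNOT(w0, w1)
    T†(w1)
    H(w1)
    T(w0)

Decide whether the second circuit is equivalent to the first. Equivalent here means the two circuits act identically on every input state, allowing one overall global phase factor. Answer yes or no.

No: there is an input state on which the two circuits produce genuinely different outputs (not merely differing by a phase).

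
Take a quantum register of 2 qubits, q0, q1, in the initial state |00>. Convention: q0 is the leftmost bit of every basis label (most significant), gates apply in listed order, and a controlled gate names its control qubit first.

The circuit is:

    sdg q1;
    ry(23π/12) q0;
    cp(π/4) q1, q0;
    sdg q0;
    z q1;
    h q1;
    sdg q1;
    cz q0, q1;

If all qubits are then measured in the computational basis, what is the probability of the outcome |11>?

Outcome |11> occurs with probability -sqrt(6)/16 - sqrt(2)/16 + 1/4.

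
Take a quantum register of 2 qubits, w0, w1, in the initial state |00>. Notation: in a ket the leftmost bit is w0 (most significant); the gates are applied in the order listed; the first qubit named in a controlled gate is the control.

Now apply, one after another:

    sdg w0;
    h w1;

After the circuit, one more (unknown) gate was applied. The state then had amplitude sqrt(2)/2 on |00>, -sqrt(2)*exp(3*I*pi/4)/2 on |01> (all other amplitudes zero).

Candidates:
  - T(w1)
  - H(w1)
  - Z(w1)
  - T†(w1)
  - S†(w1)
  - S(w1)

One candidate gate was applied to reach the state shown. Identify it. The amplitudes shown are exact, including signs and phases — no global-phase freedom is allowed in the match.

The unique candidate consistent with the amplitudes is T†(w1).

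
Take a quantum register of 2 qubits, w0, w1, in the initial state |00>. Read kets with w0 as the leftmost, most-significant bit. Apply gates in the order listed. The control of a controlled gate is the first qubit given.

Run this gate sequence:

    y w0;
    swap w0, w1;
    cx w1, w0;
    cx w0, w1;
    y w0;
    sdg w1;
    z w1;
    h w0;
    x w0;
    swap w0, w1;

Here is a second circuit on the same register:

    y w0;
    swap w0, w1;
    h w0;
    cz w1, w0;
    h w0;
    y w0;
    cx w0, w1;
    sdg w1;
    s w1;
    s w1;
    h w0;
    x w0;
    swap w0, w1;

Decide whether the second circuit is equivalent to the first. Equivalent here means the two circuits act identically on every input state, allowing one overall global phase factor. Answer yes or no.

No: there is an input state on which the two circuits produce genuinely different outputs (not merely differing by a phase).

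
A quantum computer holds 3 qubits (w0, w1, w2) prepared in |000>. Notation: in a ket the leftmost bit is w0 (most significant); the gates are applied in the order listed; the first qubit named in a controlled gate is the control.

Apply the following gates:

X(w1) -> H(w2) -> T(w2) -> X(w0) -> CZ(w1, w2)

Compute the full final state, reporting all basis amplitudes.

After the circuit, the state carries amplitude sqrt(2)/2 on |110>, -sqrt(2)*exp(I*pi/4)/2 on |111>, and 0 on every other basis state.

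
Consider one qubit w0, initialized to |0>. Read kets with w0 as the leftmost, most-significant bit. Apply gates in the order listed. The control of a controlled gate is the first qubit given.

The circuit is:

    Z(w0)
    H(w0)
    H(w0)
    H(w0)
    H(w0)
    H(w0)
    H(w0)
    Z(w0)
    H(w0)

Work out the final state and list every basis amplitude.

The final amplitudes are sqrt(2)/2 on |0>, sqrt(2)/2 on |1>.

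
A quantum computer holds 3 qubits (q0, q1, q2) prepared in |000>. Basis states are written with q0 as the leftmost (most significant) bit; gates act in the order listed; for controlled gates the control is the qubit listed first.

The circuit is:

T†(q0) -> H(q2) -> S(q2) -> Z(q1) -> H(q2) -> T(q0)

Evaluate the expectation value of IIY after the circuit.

The observable IIY averages to -1.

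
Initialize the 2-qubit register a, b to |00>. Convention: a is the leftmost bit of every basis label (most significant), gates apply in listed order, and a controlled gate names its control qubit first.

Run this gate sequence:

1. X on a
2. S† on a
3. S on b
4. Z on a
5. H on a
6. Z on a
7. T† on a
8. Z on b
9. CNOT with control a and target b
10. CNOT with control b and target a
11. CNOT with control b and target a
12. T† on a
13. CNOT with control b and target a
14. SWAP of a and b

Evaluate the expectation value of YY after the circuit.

The expectation value of YY is 0.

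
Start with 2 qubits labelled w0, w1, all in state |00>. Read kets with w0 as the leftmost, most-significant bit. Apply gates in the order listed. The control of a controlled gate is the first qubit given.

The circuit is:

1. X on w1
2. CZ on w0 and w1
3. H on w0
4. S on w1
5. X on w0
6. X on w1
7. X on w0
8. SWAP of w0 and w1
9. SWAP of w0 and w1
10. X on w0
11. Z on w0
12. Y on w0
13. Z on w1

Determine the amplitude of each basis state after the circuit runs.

The final amplitudes are -sqrt(2)/2 on |00>, 0 on |01>, -sqrt(2)/2 on |10>, 0 on |11>. Key observation: gates 7-10 undo each other exactly, leaving only the rest of the circuit to track.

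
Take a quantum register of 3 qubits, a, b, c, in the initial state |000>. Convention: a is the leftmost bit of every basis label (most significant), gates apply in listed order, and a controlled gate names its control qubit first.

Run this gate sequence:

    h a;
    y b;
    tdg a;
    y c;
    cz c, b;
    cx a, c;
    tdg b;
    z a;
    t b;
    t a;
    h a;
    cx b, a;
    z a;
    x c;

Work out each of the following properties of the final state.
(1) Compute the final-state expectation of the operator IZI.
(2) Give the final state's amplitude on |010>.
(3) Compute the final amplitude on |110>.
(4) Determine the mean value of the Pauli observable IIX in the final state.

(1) The observable IZI averages to -1.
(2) The amplitude on |010> is 1/2.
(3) The final state's coefficient on |110> equals -1/2.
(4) The observable IIX averages to 0.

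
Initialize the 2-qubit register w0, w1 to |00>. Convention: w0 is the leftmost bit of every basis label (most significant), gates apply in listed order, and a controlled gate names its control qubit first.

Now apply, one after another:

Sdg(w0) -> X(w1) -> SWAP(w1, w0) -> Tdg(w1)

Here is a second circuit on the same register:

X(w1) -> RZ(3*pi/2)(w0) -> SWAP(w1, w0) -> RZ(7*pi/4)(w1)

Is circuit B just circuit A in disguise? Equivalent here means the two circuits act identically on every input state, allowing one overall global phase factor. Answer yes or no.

Yes: on every input state the two circuits agree up to one overall phase factor.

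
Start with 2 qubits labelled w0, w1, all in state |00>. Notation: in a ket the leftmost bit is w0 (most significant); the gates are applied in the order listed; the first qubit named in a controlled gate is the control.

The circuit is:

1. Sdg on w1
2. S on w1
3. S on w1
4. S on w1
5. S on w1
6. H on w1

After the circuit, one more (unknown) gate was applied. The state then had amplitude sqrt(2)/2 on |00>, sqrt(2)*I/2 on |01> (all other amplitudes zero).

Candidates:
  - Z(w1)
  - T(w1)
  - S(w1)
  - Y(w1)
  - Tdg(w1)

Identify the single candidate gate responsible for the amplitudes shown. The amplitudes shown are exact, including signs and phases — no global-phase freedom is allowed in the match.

The applied gate was S(w1).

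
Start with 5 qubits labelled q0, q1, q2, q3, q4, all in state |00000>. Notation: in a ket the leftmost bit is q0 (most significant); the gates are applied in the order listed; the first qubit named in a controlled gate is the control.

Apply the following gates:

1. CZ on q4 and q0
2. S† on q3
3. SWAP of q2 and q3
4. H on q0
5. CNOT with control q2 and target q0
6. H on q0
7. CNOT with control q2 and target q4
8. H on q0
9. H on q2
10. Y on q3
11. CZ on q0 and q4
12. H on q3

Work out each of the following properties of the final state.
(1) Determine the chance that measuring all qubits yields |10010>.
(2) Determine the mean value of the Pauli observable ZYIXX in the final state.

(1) A full measurement returns |10010> with probability 1/8.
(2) In the final state, ZYIXX has expectation 0.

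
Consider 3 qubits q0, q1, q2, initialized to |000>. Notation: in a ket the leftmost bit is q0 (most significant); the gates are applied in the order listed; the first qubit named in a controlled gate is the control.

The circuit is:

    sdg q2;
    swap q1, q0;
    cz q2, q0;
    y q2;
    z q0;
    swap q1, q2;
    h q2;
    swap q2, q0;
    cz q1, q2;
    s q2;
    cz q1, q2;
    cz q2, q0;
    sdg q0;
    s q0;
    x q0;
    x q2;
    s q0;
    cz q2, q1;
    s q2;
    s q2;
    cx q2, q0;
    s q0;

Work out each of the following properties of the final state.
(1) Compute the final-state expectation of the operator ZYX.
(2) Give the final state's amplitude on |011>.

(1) The expectation value of ZYX is 0.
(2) |011> carries amplitude -sqrt(2)/2 in the final state.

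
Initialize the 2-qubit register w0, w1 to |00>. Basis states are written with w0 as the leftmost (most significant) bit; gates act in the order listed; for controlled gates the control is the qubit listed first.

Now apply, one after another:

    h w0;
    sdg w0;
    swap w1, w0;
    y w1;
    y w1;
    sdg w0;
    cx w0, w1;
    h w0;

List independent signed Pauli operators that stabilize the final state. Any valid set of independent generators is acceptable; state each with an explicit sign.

The stabilizer group can be generated by +XI, -IY, among other valid generating sets.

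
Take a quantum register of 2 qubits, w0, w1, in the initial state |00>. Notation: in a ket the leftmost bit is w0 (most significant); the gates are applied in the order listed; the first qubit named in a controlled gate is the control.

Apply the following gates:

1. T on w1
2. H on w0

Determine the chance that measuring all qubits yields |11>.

Outcome |11> occurs with probability 0.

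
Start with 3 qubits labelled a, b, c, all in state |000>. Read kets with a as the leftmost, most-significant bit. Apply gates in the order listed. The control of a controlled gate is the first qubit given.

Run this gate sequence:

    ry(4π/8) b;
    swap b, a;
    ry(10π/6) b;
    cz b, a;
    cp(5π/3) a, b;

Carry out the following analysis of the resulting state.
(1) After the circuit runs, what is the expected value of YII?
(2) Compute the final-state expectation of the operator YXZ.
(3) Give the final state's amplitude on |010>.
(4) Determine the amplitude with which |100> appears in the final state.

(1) In the final state, YII has expectation sqrt(3)/8.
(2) The expectation value of YXZ is -3/8.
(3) The final state's coefficient on |010> equals sqrt(2)/4.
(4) |100> carries amplitude -sqrt(6)/4 in the final state.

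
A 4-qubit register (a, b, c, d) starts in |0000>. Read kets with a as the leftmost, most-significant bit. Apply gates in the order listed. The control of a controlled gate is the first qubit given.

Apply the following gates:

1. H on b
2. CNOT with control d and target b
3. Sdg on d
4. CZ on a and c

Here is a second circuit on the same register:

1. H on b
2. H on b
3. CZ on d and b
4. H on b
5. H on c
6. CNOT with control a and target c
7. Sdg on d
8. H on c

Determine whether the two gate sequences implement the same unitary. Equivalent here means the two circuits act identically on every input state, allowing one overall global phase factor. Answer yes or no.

Yes: on every input state the two circuits agree up to one overall phase factor.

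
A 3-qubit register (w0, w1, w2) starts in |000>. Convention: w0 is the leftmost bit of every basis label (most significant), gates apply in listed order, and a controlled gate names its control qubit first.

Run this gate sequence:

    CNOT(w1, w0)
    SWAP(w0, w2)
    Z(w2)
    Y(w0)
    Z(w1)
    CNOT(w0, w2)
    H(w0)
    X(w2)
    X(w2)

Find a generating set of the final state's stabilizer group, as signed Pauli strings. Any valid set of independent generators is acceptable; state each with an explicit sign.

The final state is stabilized by the group generated by -XII, +IZI, -IIZ; other independent generating sets are equally valid.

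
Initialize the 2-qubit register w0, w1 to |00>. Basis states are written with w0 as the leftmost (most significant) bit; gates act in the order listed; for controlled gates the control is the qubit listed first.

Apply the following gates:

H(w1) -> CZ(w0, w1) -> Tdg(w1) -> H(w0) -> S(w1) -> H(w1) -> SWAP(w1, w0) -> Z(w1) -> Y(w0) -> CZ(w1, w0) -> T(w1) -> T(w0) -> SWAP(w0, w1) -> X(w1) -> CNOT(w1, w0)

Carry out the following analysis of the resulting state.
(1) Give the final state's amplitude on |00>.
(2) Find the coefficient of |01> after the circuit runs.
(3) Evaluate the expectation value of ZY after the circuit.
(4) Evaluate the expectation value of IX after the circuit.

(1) The amplitude on |00> is sqrt(2)*(-1 + exp(3*I*pi/4))/4.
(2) |01> carries amplitude sqrt(2)*(1 + exp(3*I*pi/4))/4 in the final state.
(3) The observable ZY averages to -sqrt(2)/4.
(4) The expectation value of IX is sqrt(2)/4.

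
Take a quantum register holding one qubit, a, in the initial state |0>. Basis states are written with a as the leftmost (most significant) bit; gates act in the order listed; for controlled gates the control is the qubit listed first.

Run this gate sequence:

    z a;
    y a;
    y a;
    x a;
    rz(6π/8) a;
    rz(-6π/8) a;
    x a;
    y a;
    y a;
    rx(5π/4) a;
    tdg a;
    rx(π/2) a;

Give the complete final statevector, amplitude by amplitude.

The resulting statevector has amplitude sqrt(2)*(-sqrt(2 - sqrt(2)) + sqrt(sqrt(2) + 2)*exp(3*I*pi/4))/4 on |0>, -sqrt(2)*sqrt(sqrt(2) + 2)*exp(I*pi/4)/4 + sqrt(2)*I*sqrt(2 - sqrt(2))/4 on |1>. Key observation: steps 2-9 multiply out to the identity, so the circuit reduces to the remaining gates.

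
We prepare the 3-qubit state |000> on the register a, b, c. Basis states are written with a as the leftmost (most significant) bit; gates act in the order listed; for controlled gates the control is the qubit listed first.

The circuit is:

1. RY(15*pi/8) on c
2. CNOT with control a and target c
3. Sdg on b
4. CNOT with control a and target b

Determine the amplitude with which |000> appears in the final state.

The final state's coefficient on |000> equals -cos(pi/16).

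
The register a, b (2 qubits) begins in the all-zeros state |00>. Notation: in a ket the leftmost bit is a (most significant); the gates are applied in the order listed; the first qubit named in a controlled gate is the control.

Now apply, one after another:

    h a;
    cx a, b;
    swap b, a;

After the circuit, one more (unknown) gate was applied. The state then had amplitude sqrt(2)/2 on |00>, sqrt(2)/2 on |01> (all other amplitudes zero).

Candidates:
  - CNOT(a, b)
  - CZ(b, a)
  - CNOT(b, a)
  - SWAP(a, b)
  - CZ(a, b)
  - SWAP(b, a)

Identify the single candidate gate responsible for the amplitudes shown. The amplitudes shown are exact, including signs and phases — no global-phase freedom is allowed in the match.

It was CNOT(b, a) that produced the state shown.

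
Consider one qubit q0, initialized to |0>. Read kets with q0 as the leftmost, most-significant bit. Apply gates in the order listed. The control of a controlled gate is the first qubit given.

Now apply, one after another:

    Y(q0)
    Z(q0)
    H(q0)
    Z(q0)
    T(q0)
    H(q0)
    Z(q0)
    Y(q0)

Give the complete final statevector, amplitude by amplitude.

After the circuit, the state carries amplitude 1/2 - exp(I*pi/4)/2 on |0>, 1/2 + exp(I*pi/4)/2 on |1>.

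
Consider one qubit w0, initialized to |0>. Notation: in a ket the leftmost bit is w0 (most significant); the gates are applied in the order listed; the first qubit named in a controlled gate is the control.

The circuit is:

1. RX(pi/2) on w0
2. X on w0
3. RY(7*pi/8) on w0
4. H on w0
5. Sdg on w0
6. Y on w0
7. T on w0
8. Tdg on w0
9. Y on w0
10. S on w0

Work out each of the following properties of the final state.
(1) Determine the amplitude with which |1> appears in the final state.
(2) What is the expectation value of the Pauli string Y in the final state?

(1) |1> carries amplitude (-1 + I)*exp(I*pi/16)/2 in the final state. Key observation: the block from step 5 through step 10 cancels to the identity and can be dropped.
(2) The observable Y averages to -1.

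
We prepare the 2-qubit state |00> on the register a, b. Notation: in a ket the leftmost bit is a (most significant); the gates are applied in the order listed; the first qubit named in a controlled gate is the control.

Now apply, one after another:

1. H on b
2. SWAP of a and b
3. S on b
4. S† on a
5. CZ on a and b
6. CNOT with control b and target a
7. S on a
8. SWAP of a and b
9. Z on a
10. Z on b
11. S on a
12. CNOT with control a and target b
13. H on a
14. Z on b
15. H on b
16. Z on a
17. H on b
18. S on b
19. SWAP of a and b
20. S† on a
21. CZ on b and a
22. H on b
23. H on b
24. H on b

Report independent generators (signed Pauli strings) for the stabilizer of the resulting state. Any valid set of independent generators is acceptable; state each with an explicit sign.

One valid set of independent stabilizer generators is +XX, -ZZ (any independent generating set of the same group is equally correct). Key observation: gates 22-23 undo each other exactly, leaving only the rest of the circuit to track.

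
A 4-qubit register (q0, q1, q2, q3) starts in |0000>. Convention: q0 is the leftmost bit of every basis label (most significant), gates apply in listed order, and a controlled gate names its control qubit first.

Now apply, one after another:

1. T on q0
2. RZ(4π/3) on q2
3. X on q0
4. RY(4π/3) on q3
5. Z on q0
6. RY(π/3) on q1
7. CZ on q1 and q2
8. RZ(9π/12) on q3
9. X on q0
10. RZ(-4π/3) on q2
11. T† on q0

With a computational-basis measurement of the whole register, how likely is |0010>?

Outcome |0010> occurs with probability 0.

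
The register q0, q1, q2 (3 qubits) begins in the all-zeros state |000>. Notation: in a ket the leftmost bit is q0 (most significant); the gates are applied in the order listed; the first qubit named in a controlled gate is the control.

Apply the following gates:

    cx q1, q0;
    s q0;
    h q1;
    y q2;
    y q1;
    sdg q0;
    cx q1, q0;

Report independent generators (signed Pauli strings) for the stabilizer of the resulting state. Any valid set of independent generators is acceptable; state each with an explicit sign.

The stabilizer group can be generated by -XXI, +ZZI, -IIZ, among other valid generating sets.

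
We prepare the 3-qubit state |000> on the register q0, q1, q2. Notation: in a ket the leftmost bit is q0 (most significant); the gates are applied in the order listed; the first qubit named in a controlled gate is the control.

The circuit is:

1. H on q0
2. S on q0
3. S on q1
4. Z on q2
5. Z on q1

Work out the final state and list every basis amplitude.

After the circuit, the state carries amplitude sqrt(2)/2 on |000>, sqrt(2)*I/2 on |100>, and 0 on every other basis state.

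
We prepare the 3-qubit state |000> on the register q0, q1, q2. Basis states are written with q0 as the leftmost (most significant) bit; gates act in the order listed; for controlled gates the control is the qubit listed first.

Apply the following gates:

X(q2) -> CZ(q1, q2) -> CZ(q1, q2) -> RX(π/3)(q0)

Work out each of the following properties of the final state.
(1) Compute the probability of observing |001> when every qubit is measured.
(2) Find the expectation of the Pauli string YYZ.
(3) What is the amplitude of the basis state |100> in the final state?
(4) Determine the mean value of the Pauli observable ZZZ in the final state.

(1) The probability of measuring |001> is 3/4.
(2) The expectation value of YYZ is 0.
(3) |100> carries amplitude 0 in the final state.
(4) In the final state, ZZZ has expectation -1/2.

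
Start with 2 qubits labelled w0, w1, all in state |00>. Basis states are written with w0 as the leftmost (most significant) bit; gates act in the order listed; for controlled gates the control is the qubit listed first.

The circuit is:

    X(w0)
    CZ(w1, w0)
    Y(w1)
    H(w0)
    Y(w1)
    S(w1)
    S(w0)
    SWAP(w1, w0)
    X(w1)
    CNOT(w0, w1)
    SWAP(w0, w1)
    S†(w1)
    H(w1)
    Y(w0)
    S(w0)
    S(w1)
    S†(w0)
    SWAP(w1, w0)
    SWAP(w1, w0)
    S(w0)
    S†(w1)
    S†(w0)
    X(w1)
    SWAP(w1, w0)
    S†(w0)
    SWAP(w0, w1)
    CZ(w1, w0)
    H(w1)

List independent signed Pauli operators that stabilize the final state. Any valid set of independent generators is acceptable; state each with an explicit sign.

One valid set of independent stabilizer generators is -XZ, +ZY (any independent generating set of the same group is equally correct).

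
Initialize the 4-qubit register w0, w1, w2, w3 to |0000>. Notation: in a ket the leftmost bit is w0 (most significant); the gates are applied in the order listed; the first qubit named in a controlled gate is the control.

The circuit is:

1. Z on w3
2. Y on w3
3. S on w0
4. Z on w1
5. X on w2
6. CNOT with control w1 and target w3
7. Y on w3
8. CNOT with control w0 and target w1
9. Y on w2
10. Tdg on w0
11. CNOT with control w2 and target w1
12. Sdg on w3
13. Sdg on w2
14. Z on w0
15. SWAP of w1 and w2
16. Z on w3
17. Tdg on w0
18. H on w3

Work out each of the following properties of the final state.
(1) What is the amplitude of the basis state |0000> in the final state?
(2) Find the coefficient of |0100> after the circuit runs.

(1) The amplitude on |0000> is -sqrt(2)*I/2.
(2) The final state's coefficient on |0100> equals 0.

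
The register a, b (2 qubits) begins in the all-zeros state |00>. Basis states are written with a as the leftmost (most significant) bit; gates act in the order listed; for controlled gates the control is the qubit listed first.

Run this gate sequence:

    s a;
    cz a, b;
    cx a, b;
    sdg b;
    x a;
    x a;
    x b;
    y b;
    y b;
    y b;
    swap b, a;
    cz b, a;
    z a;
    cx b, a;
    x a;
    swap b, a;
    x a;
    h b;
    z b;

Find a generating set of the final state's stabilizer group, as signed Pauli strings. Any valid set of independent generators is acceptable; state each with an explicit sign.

One valid set of independent stabilizer generators is +IX, -ZI (any independent generating set of the same group is equally correct).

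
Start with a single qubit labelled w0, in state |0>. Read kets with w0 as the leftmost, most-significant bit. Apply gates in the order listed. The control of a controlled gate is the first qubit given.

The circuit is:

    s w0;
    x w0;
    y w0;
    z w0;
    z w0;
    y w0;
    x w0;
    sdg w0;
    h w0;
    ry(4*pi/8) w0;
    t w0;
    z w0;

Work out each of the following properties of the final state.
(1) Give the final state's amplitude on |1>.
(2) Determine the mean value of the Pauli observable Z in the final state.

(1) The final state's coefficient on |1> equals -exp(I*pi/4). Key observation: steps 1-8 multiply out to the identity, so the circuit reduces to the remaining gates.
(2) The expectation value of Z is -1.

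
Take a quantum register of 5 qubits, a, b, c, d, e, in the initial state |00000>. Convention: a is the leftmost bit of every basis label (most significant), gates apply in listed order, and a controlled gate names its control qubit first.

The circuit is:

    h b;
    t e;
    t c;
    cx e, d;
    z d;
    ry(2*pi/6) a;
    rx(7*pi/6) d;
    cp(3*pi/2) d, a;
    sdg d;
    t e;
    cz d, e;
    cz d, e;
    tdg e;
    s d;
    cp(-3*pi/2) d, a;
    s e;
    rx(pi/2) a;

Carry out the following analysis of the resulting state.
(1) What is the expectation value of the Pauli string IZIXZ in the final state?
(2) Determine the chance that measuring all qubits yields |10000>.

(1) The expectation value of IZIXZ is 0. Key observation: steps 8-15 multiply out to the identity, so the circuit reduces to the remaining gates.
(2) A full measurement returns |10000> with probability 1/8 - sqrt(3)/16.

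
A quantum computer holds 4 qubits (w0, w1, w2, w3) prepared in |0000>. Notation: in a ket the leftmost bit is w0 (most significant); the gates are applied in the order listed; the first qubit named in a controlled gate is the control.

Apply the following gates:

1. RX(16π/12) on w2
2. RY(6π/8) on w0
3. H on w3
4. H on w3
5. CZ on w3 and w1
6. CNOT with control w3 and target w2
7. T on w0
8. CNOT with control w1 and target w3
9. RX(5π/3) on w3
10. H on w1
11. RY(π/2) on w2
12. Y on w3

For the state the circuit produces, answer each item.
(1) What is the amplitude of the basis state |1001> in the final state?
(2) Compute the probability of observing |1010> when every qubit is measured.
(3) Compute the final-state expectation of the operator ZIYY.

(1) The final state's coefficient on |1001> equals (3 + sqrt(3)*I)*sqrt(sqrt(2) + 2)*exp(I*pi/4)/16. Key observation: the block from step 3 through step 4 cancels to the identity and can be dropped.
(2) A full measurement returns |1010> with probability sqrt(2)/64 + 1/32.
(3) The observable ZIYY averages to -3*sqrt(2)/8.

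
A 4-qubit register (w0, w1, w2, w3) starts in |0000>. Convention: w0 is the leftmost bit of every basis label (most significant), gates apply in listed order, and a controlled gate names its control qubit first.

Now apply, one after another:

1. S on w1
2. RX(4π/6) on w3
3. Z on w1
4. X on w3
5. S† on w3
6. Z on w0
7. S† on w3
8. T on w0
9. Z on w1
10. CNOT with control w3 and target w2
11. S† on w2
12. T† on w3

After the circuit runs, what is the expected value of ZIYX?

In the final state, ZIYX has expectation sqrt(6)/4.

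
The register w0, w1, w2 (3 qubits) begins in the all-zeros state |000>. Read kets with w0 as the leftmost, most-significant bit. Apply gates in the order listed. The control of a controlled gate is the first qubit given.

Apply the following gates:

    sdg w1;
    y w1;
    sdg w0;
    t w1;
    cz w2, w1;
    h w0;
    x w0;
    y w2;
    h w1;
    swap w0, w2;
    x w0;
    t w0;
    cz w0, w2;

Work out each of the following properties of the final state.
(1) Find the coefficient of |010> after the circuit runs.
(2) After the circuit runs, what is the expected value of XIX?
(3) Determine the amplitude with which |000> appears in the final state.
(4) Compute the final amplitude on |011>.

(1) |010> carries amplitude exp(I*pi/4)/2 in the final state.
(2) The expectation value of XIX is 0.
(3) |000> carries amplitude -exp(I*pi/4)/2 in the final state.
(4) |011> carries amplitude exp(I*pi/4)/2 in the final state.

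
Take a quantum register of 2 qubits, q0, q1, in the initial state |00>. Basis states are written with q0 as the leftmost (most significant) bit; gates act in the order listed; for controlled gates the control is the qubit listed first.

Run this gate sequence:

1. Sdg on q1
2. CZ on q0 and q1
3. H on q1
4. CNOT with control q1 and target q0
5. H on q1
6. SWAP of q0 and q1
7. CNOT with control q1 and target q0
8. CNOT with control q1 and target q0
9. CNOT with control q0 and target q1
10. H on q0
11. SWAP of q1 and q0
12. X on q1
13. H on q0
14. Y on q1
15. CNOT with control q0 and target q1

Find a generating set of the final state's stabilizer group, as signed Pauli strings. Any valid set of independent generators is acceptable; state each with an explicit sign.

The final state is stabilized by the group generated by -XZ, -ZX; other independent generating sets are equally valid.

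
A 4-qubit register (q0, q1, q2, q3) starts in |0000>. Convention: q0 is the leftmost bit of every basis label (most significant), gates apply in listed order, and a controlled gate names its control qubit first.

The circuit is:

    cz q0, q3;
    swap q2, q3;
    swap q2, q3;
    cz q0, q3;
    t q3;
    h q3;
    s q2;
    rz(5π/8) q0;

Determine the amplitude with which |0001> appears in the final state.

|0001> carries amplitude -sqrt(2)*exp(11*I*pi/16)/2 in the final state.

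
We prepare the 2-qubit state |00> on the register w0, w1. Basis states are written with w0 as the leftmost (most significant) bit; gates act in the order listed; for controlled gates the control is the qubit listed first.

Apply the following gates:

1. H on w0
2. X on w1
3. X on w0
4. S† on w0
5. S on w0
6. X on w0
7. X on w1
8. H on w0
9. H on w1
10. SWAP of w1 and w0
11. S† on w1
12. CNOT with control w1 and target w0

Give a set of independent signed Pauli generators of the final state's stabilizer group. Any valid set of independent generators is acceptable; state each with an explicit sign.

One valid set of independent stabilizer generators is +XI, +IZ (any independent generating set of the same group is equally correct). Key observation: gates 1-8 undo each other exactly, leaving only the rest of the circuit to track.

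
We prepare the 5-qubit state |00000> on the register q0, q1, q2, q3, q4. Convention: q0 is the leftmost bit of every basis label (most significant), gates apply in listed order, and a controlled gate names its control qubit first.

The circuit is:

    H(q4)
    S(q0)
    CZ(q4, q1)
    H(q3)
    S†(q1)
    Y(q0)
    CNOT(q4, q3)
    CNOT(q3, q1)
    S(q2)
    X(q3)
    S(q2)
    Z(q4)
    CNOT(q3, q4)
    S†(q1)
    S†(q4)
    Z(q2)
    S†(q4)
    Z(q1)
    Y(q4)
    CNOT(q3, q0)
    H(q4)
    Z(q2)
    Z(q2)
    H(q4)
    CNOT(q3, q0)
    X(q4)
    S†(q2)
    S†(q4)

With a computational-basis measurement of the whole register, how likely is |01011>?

The probability of measuring |01011> is 0. Key observation: gates 20-25 undo each other exactly, leaving only the rest of the circuit to track.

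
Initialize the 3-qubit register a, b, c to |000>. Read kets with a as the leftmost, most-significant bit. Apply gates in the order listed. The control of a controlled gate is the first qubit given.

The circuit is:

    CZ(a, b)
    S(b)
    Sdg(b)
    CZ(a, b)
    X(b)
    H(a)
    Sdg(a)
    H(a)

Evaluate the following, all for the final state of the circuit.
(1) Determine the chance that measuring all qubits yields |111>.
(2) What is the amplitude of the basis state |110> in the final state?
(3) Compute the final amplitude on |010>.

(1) Outcome |111> occurs with probability 0. Key observation: the block from step 1 through step 4 cancels to the identity and can be dropped.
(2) |110> carries amplitude 1/2 + I/2 in the final state.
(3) The final state's coefficient on |010> equals 1/2 - I/2.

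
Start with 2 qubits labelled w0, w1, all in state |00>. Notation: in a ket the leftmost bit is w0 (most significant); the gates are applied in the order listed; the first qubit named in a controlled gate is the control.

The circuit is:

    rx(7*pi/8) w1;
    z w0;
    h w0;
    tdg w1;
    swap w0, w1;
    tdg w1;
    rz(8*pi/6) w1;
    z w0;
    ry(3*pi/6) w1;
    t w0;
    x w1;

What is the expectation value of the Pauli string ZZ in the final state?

The observable ZZ averages to sqrt(sqrt(2) + 2)*(sqrt(2) + sqrt(6))/8.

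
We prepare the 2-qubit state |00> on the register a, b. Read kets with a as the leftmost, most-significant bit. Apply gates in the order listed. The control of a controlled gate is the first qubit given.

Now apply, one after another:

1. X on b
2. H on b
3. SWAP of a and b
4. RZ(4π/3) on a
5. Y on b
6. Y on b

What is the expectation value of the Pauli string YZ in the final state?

In the final state, YZ has expectation sqrt(3)/2.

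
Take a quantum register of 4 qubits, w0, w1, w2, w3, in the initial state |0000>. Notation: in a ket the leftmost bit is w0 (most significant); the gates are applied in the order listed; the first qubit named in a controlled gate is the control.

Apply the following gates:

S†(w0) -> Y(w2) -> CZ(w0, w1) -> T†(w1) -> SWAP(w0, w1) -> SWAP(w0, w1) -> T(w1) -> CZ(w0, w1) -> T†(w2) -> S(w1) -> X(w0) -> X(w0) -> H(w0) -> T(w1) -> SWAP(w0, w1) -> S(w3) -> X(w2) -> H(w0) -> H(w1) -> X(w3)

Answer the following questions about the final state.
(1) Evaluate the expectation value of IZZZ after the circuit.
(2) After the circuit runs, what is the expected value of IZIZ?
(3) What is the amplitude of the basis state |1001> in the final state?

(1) The observable IZZZ averages to -1. Key observation: steps 3-8 multiply out to the identity, so the circuit reduces to the remaining gates.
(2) In the final state, IZIZ has expectation -1.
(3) The final state's coefficient on |1001> equals sqrt(2)*exp(I*pi/4)/2.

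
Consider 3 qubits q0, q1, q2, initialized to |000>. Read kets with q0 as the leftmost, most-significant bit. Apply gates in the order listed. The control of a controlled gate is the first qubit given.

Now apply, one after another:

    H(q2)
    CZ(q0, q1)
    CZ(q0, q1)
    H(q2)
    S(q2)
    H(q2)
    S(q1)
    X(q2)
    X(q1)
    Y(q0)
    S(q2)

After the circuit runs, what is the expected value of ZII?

In the final state, ZII has expectation -1.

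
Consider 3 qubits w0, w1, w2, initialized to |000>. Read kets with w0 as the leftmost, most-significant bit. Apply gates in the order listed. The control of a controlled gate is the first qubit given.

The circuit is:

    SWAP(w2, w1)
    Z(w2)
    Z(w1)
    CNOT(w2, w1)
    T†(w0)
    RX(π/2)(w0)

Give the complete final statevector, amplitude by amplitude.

The final amplitudes are sqrt(2)/2 on |000>, -sqrt(2)*I/2 on |100>, and 0 on every other basis state.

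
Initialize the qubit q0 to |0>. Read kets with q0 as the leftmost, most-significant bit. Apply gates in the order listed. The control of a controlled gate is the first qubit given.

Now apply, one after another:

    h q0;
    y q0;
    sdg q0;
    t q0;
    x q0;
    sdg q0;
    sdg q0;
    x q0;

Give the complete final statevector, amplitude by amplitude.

The final amplitudes are sqrt(2)*I/2 on |0>, sqrt(2)*exp(I*pi/4)/2 on |1>.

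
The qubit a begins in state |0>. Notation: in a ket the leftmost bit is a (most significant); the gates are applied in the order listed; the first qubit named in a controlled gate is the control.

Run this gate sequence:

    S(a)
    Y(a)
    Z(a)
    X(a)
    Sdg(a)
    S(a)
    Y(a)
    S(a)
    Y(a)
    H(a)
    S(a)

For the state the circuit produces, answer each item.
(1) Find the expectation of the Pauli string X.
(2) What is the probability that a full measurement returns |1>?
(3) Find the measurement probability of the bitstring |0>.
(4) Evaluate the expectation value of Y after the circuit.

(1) In the final state, X has expectation 0.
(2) The probability of measuring |1> is 1/2.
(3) A full measurement returns |0> with probability 1/2.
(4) In the final state, Y has expectation 1.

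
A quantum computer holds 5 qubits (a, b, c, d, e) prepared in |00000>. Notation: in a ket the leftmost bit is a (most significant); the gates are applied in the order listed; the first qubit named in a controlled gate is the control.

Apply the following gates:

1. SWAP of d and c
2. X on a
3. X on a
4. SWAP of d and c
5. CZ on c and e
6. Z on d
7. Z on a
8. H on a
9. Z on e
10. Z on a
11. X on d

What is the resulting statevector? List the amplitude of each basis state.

The resulting statevector has amplitude sqrt(2)/2 on |00010>, -sqrt(2)/2 on |10010>, and 0 on every other basis state. Key observation: steps 1-4 multiply out to the identity, so the circuit reduces to the remaining gates.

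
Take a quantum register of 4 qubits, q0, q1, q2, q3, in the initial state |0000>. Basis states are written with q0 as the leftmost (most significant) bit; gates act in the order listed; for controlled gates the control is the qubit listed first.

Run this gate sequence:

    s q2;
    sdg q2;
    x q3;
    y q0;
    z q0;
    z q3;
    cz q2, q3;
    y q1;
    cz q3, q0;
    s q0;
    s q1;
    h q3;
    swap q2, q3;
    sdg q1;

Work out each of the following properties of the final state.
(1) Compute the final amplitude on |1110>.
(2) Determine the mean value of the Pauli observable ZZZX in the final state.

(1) The amplitude on |1110> is -sqrt(2)*I/2.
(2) In the final state, ZZZX has expectation 0.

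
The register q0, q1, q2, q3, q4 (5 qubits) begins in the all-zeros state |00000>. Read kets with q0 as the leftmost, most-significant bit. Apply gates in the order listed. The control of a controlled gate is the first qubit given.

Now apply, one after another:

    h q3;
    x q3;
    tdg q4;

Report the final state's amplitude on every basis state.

The resulting statevector has amplitude sqrt(2)/2 on |00000>, sqrt(2)/2 on |00010>, and 0 on every other basis state.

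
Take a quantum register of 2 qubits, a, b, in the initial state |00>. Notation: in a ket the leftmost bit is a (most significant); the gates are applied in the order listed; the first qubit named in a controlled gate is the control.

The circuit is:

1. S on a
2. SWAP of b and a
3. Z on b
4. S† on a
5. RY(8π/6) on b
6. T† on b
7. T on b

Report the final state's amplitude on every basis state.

The final amplitudes are -1/2 on |00>, sqrt(3)/2 on |01>, 0 on |10>, 0 on |11>.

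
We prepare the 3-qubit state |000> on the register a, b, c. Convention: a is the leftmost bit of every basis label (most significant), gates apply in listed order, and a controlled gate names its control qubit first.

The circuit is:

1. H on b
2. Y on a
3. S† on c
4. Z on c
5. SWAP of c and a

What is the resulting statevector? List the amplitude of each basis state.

The resulting statevector has amplitude sqrt(2)*I/2 on |001>, sqrt(2)*I/2 on |011>, and 0 on every other basis state.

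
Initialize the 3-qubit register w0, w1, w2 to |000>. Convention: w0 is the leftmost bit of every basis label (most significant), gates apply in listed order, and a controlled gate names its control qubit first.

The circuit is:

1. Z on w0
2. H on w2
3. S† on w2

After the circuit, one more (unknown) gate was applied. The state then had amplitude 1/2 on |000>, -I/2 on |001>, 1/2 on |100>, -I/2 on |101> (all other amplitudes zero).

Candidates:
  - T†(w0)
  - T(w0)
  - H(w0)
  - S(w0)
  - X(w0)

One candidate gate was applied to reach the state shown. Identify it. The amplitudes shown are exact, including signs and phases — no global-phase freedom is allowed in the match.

The unique candidate consistent with the amplitudes is H(w0).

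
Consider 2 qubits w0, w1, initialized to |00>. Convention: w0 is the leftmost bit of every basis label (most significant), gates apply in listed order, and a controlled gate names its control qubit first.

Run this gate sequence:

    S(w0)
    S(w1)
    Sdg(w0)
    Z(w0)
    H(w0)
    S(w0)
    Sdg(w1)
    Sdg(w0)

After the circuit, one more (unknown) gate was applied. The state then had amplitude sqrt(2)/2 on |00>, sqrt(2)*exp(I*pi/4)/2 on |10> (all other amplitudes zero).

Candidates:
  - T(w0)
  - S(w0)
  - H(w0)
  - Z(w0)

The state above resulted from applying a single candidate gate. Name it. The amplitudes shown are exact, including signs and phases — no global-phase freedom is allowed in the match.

The applied gate was T(w0).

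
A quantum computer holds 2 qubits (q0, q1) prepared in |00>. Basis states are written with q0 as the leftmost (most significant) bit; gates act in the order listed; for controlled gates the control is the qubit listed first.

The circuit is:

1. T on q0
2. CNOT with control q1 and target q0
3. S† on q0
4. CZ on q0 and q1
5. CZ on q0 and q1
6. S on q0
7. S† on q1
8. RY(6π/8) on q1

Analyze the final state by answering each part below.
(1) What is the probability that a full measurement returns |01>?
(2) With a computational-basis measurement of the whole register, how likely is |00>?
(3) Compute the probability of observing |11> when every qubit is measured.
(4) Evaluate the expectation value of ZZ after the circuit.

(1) A full measurement returns |01> with probability sqrt(2)/4 + 1/2. Key observation: the block from step 3 through step 6 cancels to the identity and can be dropped.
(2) A full measurement returns |00> with probability 1/2 - sqrt(2)/4.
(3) The probability of measuring |11> is 0.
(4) The expectation value of ZZ is -sqrt(2)/2.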